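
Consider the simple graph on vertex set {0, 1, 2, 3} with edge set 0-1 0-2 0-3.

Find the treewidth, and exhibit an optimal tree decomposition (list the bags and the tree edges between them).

Treewidth 1.
Bags: B1 = {0, 1}  B2 = {0, 3}  B3 = {0, 2}
Tree: B1–B2, B1–B3

Each bag holds 2 vertices, so the decomposition has width 1, which upper-bounds the treewidth. Any graph with an edge has treewidth ≥ 1, and G has the edge 1–0. Hence tw(G) = 1 exactly.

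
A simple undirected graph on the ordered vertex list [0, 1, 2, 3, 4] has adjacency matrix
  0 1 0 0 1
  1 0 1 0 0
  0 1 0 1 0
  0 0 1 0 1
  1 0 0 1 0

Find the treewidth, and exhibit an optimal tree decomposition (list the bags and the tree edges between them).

Each bag holds 3 vertices, so the decomposition has width 2, which upper-bounds the treewidth. The edges 1–2–3–4–0–1 form a cycle, so G is not a tree and its treewidth is at least 2. Therefore the treewidth is 2.

Treewidth 2.
One optimal decomposition is:
Bags: B1 = {1, 2, 3}  B2 = {1, 3, 4}  B3 = {0, 1, 4}
Tree: B1–B2, B2–B3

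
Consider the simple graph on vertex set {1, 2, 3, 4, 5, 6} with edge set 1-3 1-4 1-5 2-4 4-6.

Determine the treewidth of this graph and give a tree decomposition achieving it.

Every bag has size at most 2, so the width is 2 − 1 = 1 and tw(G) ≤ 1. Since G has at least one edge (e.g. 1–5), it is not an edgeless graph, so tw(G) ≥ 1. Therefore the treewidth is 1.

Treewidth 1.
Bags: B1 = {1, 5}  B2 = {1, 3}  B3 = {1, 4}  B4 = {2, 4}  B5 = {4, 6}
Tree: B1–B2, B1–B3, B3–B4, B4–B5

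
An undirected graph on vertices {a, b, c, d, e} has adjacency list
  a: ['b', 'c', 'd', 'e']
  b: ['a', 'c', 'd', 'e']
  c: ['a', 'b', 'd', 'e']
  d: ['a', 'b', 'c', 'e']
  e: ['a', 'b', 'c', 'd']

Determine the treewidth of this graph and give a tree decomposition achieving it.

A single bag containing all 5 vertices is trivially a valid decomposition of width 4. On the other hand G contains the 5-clique {a, b, c, d, e}. A clique must lie in a single bag of any decomposition, so no decomposition can have width below 4. Hence tw(G) = 4 exactly.

Treewidth 4.
One such decomposition:
Bags: B1 = {a, b, c, d, e}
Tree: (single bag)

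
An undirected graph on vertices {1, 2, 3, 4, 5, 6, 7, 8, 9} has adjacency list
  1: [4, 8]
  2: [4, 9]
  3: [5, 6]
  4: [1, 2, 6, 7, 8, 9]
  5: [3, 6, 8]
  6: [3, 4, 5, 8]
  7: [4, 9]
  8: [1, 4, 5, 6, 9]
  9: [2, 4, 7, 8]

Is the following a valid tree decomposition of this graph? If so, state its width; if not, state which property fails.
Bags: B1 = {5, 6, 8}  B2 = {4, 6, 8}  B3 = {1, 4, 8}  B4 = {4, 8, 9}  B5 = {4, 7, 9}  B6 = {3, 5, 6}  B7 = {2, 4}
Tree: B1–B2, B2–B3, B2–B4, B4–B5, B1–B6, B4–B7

No — edge (9,2) lies in no bag.

A tree decomposition must satisfy three properties: every vertex lies in some bag; for every edge, both endpoints lie together in some bag; and for every vertex, the bags containing it form a connected subtree. Here edge (9,2) lies in no bag, so the decomposition is invalid.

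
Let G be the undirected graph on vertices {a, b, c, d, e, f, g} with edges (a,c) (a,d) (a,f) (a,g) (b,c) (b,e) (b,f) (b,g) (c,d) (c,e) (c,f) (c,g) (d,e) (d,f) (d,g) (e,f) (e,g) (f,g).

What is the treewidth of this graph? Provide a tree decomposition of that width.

Treewidth 4.
One optimal decomposition is:
Bags: B1 = {b, c, e, f, g}  B2 = {c, d, e, f, g}  B3 = {a, c, d, f, g}
Tree: B1–B2, B2–B3

The largest bag has 5 vertices, giving width 4; this decomposition certifies tw(G) ≤ 4. On the other hand G contains the 5-clique {c, d, e, f, g}. A clique must lie in a single bag of any decomposition, so no decomposition can have width below 4. Therefore the treewidth is 4.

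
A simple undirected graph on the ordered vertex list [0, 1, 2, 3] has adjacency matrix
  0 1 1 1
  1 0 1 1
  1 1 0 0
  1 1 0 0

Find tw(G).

2

A width-2 tree decomposition is:
Bags: B1 = {0, 1, 3}  B2 = {0, 1, 2}
Tree: B1–B2
Every bag has size at most 3, so the width is 3 − 1 = 2 and tw(G) ≤ 2. For the lower bound, the 3 vertices {0, 1, 2} are pairwise adjacent, and any tree decomposition puts a clique entirely inside one bag — forcing width ≥ 2. Combining the bounds, tw(G) = 2.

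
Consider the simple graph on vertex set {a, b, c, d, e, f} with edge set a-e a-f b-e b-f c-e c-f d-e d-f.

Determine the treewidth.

2

A width-2 tree decomposition is:
Bags: B1 = {b, e, f}  B2 = {c, e, f}  B3 = {a, e, f}  B4 = {d, e, f}
Tree: B1–B2, B2–B3, B3–B4
The largest bag has 3 vertices, giving width 2; this decomposition certifies tw(G) ≤ 2. For the lower bound, G contains the cycle b–f–c–e–b, so G is not a forest; only forests have treewidth ≤ 1, hence tw(G) ≥ 2. Therefore the treewidth is 2.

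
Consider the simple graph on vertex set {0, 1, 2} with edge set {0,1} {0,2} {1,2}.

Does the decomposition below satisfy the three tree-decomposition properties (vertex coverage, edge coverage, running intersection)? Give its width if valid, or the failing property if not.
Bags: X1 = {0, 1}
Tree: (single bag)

No — vertex 2 appears in no bag.

A tree decomposition must satisfy three properties: every vertex lies in some bag; for every edge, both endpoints lie together in some bag; and for every vertex, the bags containing it form a connected subtree. Here vertex 2 appears in no bag, so the decomposition is invalid.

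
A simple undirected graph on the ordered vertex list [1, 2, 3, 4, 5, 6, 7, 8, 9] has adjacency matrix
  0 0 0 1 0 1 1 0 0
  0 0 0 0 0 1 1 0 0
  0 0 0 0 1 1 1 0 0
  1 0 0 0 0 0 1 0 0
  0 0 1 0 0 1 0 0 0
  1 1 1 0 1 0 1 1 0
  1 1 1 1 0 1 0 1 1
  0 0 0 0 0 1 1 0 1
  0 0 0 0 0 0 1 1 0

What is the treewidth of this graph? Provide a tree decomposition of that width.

Every bag has size at most 3, so the width is 3 − 1 = 2 and tw(G) ≤ 2. Conversely, {3, 5, 6} is a clique of size 3, and the vertices of any clique must share a bag in every tree decomposition; so some bag has ≥ 3 vertices and tw(G) ≥ 2. Therefore the treewidth is 2.

Treewidth 2.
One such decomposition:
Bags: B1 = {6, 7, 8}  B2 = {3, 6, 7}  B3 = {3, 5, 6}  B4 = {7, 8, 9}  B5 = {1, 6, 7}  B6 = {1, 4, 7}  B7 = {2, 6, 7}
Tree: B1–B2, B2–B3, B1–B4, B2–B5, B5–B6, B2–B7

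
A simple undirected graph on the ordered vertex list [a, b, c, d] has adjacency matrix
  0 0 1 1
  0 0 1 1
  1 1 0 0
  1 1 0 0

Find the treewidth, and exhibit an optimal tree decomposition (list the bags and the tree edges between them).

Treewidth 2.
One optimal decomposition is:
Bags: B1 = {a, b, c}  B2 = {a, b, d}
Tree: B1–B2

Every bag has size at most 3, so the width is 3 − 1 = 2 and tw(G) ≤ 2. For the lower bound, G contains the cycle a–c–b–d–a, so G is not a forest; only forests have treewidth ≤ 1, hence tw(G) ≥ 2. Combining the bounds, tw(G) = 2.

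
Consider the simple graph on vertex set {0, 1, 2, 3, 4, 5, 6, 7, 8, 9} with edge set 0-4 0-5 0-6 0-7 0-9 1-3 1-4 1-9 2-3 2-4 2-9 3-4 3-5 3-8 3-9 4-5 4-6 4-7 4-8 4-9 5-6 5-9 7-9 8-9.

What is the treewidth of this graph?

3

A width-3 tree decomposition is:
Bags: B1 = {0, 4, 5, 6}  B2 = {0, 4, 5, 9}  B3 = {3, 4, 5, 9}  B4 = {3, 4, 8, 9}  B5 = {2, 3, 4, 9}  B6 = {0, 4, 7, 9}  B7 = {1, 3, 4, 9}
Tree: B1–B2, B2–B3, B3–B4, B4–B5, B2–B6, B3–B7
Each bag holds 4 vertices, so the decomposition has width 3, which upper-bounds the treewidth. On the other hand G contains the 4-clique {0, 4, 5, 9}. A clique must lie in a single bag of any decomposition, so no decomposition can have width below 3. Hence tw(G) = 3 exactly.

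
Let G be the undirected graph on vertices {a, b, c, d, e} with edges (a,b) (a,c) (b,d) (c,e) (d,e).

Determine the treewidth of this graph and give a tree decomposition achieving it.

Treewidth 2.
One such decomposition:
Bags: B1 = {c, d, e}  B2 = {a, c, d}  B3 = {a, b, d}
Tree: B1–B2, B2–B3

Every bag has size at most 3, so the width is 3 − 1 = 2 and tw(G) ≤ 2. For the lower bound, G contains the cycle d–e–c–a–b–d, so G is not a forest; only forests have treewidth ≤ 1, hence tw(G) ≥ 2. Therefore the treewidth is 2.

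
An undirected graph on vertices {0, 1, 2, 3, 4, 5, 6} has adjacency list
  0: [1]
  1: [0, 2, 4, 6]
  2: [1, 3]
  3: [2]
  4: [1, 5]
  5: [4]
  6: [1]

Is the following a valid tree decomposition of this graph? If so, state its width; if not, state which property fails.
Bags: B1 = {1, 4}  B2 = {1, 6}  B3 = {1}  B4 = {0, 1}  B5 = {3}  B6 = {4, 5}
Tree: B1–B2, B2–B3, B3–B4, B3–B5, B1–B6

A tree decomposition must satisfy three properties: every vertex lies in some bag; for every edge, both endpoints lie together in some bag; and for every vertex, the bags containing it form a connected subtree. Here vertex 2 appears in no bag, so the decomposition is invalid.

No — vertex 2 appears in no bag.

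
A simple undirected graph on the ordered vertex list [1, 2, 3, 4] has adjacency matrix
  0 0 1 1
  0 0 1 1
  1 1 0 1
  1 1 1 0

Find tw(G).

2

A width-2 tree decomposition is:
Bags: B1 = {1, 3, 4}  B2 = {2, 3, 4}
Tree: B1–B2
The largest bag has 3 vertices, giving width 2; this decomposition certifies tw(G) ≤ 2. Conversely, {1, 3, 4} is a clique of size 3, and the vertices of any clique must share a bag in every tree decomposition; so some bag has ≥ 3 vertices and tw(G) ≥ 2. Therefore the treewidth is 2.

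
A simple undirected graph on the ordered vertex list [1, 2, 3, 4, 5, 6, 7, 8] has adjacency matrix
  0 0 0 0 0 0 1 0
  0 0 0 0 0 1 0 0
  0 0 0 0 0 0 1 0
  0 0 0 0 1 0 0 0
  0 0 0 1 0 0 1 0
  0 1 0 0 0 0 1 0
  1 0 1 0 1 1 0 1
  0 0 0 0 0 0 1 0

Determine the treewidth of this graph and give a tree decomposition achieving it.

Each bag holds 2 vertices, so the decomposition has width 1, which upper-bounds the treewidth. G has an edge, so its treewidth is at least 1. The upper and lower bounds meet at 1, so that is the treewidth.

Treewidth 1.
Bags: B1 = {6, 7}  B2 = {5, 7}  B3 = {2, 6}  B4 = {3, 7}  B5 = {4, 5}  B6 = {7, 8}  B7 = {1, 7}
Tree: B1–B2, B1–B3, B2–B4, B2–B5, B2–B6, B1–B7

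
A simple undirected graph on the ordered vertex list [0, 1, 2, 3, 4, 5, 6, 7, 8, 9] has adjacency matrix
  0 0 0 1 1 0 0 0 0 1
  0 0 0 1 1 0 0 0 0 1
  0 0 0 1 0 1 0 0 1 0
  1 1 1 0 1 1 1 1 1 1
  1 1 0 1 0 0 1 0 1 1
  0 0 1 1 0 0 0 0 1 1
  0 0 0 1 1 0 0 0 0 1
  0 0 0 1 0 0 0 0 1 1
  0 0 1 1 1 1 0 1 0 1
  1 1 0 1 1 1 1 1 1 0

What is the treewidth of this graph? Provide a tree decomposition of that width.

The largest bag has 4 vertices, giving width 3; this decomposition certifies tw(G) ≤ 3. For the lower bound, the 4 vertices {0, 3, 4, 9} are pairwise adjacent, and any tree decomposition puts a clique entirely inside one bag — forcing width ≥ 3. Combining the bounds, tw(G) = 3.

Treewidth 3.
One such decomposition:
Bags: B1 = {3, 5, 8, 9}  B2 = {3, 4, 8, 9}  B3 = {3, 4, 6, 9}  B4 = {3, 7, 8, 9}  B5 = {2, 3, 5, 8}  B6 = {0, 3, 4, 9}  B7 = {1, 3, 4, 9}
Tree: B1–B2, B2–B3, B2–B4, B1–B5, B2–B6, B2–B7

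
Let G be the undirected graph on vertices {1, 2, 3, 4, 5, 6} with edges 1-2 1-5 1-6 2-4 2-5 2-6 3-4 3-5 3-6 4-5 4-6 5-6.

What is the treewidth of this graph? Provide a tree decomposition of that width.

Each bag holds 4 vertices, so the decomposition has width 3, which upper-bounds the treewidth. Conversely, {1, 2, 5, 6} is a clique of size 4, and the vertices of any clique must share a bag in every tree decomposition; so some bag has ≥ 4 vertices and tw(G) ≥ 3. Therefore the treewidth is 3.

Treewidth 3.
One such decomposition:
Bags: B1 = {2, 4, 5, 6}  B2 = {1, 2, 5, 6}  B3 = {3, 4, 5, 6}
Tree: B1–B2, B1–B3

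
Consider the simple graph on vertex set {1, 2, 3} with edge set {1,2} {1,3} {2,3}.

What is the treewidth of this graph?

2

A width-2 tree decomposition is:
Bags: B1 = {1, 2, 3}
Tree: (single bag)
A single bag containing all 3 vertices is trivially a valid decomposition of width 2. On the other hand G contains the 3-clique {1, 2, 3}. A clique must lie in a single bag of any decomposition, so no decomposition can have width below 2. The upper and lower bounds meet at 2, so that is the treewidth.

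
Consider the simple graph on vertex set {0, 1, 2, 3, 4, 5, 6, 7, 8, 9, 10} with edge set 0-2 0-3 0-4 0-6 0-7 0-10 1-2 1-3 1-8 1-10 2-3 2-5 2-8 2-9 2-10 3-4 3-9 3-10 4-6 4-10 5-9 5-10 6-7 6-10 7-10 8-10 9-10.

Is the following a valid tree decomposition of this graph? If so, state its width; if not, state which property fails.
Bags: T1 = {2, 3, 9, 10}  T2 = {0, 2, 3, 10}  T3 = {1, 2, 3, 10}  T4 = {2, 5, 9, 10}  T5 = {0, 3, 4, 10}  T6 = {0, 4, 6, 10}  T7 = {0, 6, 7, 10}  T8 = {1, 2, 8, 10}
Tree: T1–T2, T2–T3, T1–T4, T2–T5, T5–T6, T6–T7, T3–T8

Checking the three conditions: (i) the bags cover all of {0, 1, 2, 3, 4, 5, 6, 7, 8, 9, 10}; (ii) for each edge, some bag contains both endpoints; (iii) the bags containing any fixed vertex form a subtree. All hold, so the decomposition is valid with width 4 − 1 = 3.

Yes; width 3.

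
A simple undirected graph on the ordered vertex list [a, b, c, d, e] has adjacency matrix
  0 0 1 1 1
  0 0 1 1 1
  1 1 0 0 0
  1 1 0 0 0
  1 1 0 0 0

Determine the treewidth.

2

A width-2 tree decomposition is:
Bags: B1 = {a, b, c}  B2 = {a, b, e}  B3 = {a, b, d}
Tree: B1–B2, B2–B3
Every bag has size at most 3, so the width is 3 − 1 = 2 and tw(G) ≤ 2. The edges c–b–e–a–c form a cycle, so G is not a tree and its treewidth is at least 2. Hence tw(G) = 2 exactly.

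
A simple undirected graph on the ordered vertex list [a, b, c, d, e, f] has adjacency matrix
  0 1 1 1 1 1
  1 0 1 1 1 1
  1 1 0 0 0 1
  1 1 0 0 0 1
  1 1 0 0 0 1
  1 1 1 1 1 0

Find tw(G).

A width-3 tree decomposition is:
Bags: B1 = {a, b, e, f}  B2 = {a, b, c, f}  B3 = {a, b, d, f}
Tree: B1–B2, B1–B3
Each bag holds 4 vertices, so the decomposition has width 3, which upper-bounds the treewidth. For the lower bound, the 4 vertices {a, b, d, f} are pairwise adjacent, and any tree decomposition puts a clique entirely inside one bag — forcing width ≥ 3. The upper and lower bounds meet at 3, so that is the treewidth.

3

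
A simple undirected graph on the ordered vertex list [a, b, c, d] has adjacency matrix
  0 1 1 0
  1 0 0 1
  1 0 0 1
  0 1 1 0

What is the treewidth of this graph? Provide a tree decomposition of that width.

Each bag holds 3 vertices, so the decomposition has width 2, which upper-bounds the treewidth. The edges d–c–a–b–d form a cycle, so G is not a tree and its treewidth is at least 2. The upper and lower bounds meet at 2, so that is the treewidth.

Treewidth 2.
Bags: B1 = {a, c, d}  B2 = {a, b, d}
Tree: B1–B2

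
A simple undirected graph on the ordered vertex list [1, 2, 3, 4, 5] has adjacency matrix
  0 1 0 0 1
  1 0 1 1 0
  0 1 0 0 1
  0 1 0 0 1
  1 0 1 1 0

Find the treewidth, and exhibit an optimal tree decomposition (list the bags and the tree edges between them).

Each bag holds 3 vertices, so the decomposition has width 2, which upper-bounds the treewidth. The edges 3–2–1–5–3 form a cycle, so G is not a tree and its treewidth is at least 2. Therefore the treewidth is 2.

Treewidth 2.
Bags: B1 = {2, 3, 5}  B2 = {1, 2, 5}  B3 = {2, 4, 5}
Tree: B1–B2, B2–B3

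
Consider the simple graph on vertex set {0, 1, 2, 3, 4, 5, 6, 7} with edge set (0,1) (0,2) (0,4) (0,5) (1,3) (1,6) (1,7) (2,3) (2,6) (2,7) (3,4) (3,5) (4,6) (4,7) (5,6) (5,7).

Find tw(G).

A width-4 tree decomposition is:
Bags: B1 = {1, 2, 4, 5, 6}  B2 = {1, 2, 4, 5, 7}  B3 = {1, 2, 3, 4, 5}  B4 = {0, 1, 2, 4, 5}
Tree: B1–B2, B2–B3, B3–B4
Every bag has size at most 5, so the width is 5 − 1 = 4 and tw(G) ≤ 4. For the lower bound: the 5 vertex sets {5,6}, {1,7}, {3,4}, {2}, {0} are disjoint, each induces a connected subgraph, and every pair is joined by at least one edge of G. Contracting each set to a single vertex therefore yields K_{5} as a minor, and since treewidth is minor-monotone, tw(G) ≥ tw(K_{5}) = 4. Hence tw(G) = 4 exactly.

4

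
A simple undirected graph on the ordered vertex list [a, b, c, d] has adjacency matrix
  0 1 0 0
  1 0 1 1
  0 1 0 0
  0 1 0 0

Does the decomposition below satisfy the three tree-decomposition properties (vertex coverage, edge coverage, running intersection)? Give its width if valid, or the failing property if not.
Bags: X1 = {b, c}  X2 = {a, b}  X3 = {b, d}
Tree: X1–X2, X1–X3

Yes; width 1.

Vertex coverage: the bags together contain {a, b, c, d}, the full vertex set. Edge coverage: each edge of G has both endpoints in at least one bag. Running intersection: for every vertex, the bags containing it form a connected subtree. All three properties hold, so this is a valid tree decomposition of width max|bag| − 1 = 1, and hence tw(G) ≤ 1.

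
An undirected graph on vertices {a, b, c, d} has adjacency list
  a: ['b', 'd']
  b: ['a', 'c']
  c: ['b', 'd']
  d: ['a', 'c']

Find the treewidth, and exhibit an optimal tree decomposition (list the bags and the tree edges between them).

Treewidth 2.
Bags: B1 = {b, c, d}  B2 = {a, b, d}
Tree: B1–B2

The largest bag has 3 vertices, giving width 2; this decomposition certifies tw(G) ≤ 2. The edges d–c–b–a–d form a cycle, so G is not a tree and its treewidth is at least 2. The upper and lower bounds meet at 2, so that is the treewidth.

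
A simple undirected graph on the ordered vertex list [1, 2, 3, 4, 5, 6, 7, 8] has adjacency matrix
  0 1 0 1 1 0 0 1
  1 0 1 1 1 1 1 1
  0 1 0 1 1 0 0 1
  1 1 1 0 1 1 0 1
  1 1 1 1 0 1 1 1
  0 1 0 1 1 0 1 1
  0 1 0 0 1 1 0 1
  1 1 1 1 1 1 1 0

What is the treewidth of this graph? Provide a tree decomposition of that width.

The largest bag has 5 vertices, giving width 4; this decomposition certifies tw(G) ≤ 4. Conversely, {1, 2, 4, 5, 8} is a clique of size 5, and the vertices of any clique must share a bag in every tree decomposition; so some bag has ≥ 5 vertices and tw(G) ≥ 4. Hence tw(G) = 4 exactly.

Treewidth 4.
One optimal decomposition is:
Bags: B1 = {2, 5, 6, 7, 8}  B2 = {2, 4, 5, 6, 8}  B3 = {2, 3, 4, 5, 8}  B4 = {1, 2, 4, 5, 8}
Tree: B1–B2, B2–B3, B2–B4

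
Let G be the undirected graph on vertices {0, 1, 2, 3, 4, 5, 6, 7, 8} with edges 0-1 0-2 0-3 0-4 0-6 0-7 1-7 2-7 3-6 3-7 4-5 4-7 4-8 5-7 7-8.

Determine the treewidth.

2

A width-2 tree decomposition is:
Bags: B1 = {0, 2, 7}  B2 = {0, 3, 7}  B3 = {0, 1, 7}  B4 = {0, 3, 6}  B5 = {0, 4, 7}  B6 = {4, 7, 8}  B7 = {4, 5, 7}
Tree: B1–B2, B1–B3, B2–B4, B3–B5, B5–B6, B6–B7
Each bag holds 3 vertices, so the decomposition has width 2, which upper-bounds the treewidth. On the other hand G contains the 3-clique {0, 3, 6}. A clique must lie in a single bag of any decomposition, so no decomposition can have width below 2. Hence tw(G) = 2 exactly.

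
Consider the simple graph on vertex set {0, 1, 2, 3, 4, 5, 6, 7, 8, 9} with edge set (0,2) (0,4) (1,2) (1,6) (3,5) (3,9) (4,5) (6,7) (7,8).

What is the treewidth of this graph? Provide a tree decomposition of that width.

Treewidth 1.
Bags: B1 = {7, 8}  B2 = {6, 7}  B3 = {1, 6}  B4 = {1, 2}  B5 = {0, 2}  B6 = {0, 4}  B7 = {4, 5}  B8 = {3, 5}  B9 = {3, 9}
Tree: B1–B2, B2–B3, B3–B4, B4–B5, B5–B6, B6–B7, B7–B8, B8–B9

The largest bag has 2 vertices, giving width 1; this decomposition certifies tw(G) ≤ 1. Any graph with an edge has treewidth ≥ 1, and G has the edge 8–7. Hence tw(G) = 1 exactly.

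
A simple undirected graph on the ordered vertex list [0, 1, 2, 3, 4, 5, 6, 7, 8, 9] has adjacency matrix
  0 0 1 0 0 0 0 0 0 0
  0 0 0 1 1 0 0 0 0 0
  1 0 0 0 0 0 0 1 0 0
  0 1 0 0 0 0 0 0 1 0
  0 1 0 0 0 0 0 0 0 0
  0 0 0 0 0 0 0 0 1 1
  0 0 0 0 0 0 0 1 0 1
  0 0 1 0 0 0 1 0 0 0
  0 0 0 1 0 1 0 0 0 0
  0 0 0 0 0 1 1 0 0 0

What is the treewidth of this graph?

1

A width-1 tree decomposition is:
Bags: B1 = {1, 4}  B2 = {1, 3}  B3 = {3, 8}  B4 = {5, 8}  B5 = {5, 9}  B6 = {6, 9}  B7 = {6, 7}  B8 = {2, 7}  B9 = {0, 2}
Tree: B1–B2, B2–B3, B3–B4, B4–B5, B5–B6, B6–B7, B7–B8, B8–B9
The largest bag has 2 vertices, giving width 1; this decomposition certifies tw(G) ≤ 1. Since G has at least one edge (e.g. 4–1), it is not an edgeless graph, so tw(G) ≥ 1. Therefore the treewidth is 1.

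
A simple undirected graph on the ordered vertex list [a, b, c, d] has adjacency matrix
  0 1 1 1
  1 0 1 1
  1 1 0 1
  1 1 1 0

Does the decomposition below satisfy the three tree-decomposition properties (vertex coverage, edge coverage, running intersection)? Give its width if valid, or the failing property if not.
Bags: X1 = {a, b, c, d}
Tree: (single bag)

Every vertex of G appears in some bag (union = {a, b, c, d}); every edge is covered by a bag; and for each vertex v the set of bags containing v is connected in the bag tree. The decomposition is therefore valid. The largest bag has 4 vertices, so the width is 3.

Yes; width 3.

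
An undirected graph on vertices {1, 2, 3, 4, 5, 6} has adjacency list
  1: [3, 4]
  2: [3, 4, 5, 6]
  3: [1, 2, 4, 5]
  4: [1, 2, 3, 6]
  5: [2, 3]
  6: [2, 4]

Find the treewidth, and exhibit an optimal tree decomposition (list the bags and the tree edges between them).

Treewidth 2.
One such decomposition:
Bags: B1 = {2, 3, 5}  B2 = {2, 3, 4}  B3 = {1, 3, 4}  B4 = {2, 4, 6}
Tree: B1–B2, B2–B3, B2–B4

Every bag has size at most 3, so the width is 3 − 1 = 2 and tw(G) ≤ 2. For the lower bound, the 3 vertices {1, 3, 4} are pairwise adjacent, and any tree decomposition puts a clique entirely inside one bag — forcing width ≥ 2. Hence tw(G) = 2 exactly.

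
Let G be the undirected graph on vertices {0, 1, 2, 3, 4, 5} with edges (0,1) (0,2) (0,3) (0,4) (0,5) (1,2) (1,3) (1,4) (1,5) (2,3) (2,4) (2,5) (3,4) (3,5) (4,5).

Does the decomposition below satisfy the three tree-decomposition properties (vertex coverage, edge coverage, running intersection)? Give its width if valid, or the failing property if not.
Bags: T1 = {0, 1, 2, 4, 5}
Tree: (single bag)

No — vertex 3 appears in no bag.

A tree decomposition must satisfy three properties: every vertex lies in some bag; for every edge, both endpoints lie together in some bag; and for every vertex, the bags containing it form a connected subtree. Here vertex 3 appears in no bag, so the decomposition is invalid.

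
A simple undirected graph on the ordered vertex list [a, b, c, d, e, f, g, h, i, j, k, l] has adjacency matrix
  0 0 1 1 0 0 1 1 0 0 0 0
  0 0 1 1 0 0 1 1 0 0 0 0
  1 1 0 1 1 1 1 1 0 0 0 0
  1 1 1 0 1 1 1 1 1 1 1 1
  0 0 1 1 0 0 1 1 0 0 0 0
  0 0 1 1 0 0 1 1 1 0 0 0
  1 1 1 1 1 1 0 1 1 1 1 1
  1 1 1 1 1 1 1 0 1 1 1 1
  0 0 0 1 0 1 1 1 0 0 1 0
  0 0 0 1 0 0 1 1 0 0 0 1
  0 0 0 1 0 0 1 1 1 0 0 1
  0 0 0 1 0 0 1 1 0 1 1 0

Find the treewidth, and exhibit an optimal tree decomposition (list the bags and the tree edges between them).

Every bag has size at most 5, so the width is 5 − 1 = 4 and tw(G) ≤ 4. On the other hand G contains the 5-clique {d, g, h, k, l}. A clique must lie in a single bag of any decomposition, so no decomposition can have width below 4. Hence tw(G) = 4 exactly.

Treewidth 4.
One optimal decomposition is:
Bags: B1 = {c, d, f, g, h}  B2 = {d, f, g, h, i}  B3 = {d, g, h, i, k}  B4 = {a, c, d, g, h}  B5 = {d, g, h, k, l}  B6 = {d, g, h, j, l}  B7 = {b, c, d, g, h}  B8 = {c, d, e, g, h}
Tree: B1–B2, B2–B3, B1–B4, B3–B5, B5–B6, B1–B7, B7–B8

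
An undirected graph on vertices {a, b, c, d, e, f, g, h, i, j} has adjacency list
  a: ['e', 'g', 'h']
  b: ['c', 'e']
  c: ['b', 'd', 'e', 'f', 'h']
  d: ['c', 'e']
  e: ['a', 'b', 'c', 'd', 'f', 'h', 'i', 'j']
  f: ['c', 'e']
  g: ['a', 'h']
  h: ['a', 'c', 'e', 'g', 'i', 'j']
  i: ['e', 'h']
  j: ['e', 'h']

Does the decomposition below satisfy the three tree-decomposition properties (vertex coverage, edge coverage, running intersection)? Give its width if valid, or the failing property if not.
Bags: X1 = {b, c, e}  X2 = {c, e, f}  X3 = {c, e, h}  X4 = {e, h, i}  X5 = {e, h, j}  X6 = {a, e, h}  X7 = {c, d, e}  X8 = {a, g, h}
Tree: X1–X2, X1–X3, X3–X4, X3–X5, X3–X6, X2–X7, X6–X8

Vertex coverage: the bags together contain {a, b, c, d, e, f, g, h, i, j}, the full vertex set. Edge coverage: each edge of G has both endpoints in at least one bag. Running intersection: for every vertex, the bags containing it form a connected subtree. All three properties hold, so this is a valid tree decomposition of width max|bag| − 1 = 2, and hence tw(G) ≤ 2.

Yes; width 2.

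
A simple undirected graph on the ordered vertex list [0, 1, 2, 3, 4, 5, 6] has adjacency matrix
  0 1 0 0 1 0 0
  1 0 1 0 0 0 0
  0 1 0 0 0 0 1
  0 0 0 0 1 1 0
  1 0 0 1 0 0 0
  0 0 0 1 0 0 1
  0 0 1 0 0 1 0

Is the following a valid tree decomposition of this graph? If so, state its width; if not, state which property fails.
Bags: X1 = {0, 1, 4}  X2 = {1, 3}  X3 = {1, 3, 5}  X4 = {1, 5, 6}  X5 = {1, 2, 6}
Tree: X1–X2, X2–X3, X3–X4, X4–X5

A tree decomposition must satisfy three properties: every vertex lies in some bag; for every edge, both endpoints lie together in some bag; and for every vertex, the bags containing it form a connected subtree. Here edge (4,3) lies in no bag, so the decomposition is invalid.

No — edge (4,3) lies in no bag.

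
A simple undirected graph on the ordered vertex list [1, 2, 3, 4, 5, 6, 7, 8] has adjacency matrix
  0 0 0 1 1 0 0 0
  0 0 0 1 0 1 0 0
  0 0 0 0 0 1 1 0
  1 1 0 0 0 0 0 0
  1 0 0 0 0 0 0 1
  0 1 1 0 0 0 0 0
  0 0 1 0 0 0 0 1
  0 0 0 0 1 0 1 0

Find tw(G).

A width-2 tree decomposition is:
Bags: B1 = {1, 2, 4}  B2 = {1, 2, 5}  B3 = {2, 5, 8}  B4 = {2, 7, 8}  B5 = {2, 3, 7}  B6 = {2, 3, 6}
Tree: B1–B2, B2–B3, B3–B4, B4–B5, B5–B6
The largest bag has 3 vertices, giving width 2; this decomposition certifies tw(G) ≤ 2. The edges 2–4–1–5–8–7–3–6–2 form a cycle, so G is not a tree and its treewidth is at least 2. Therefore the treewidth is 2.

2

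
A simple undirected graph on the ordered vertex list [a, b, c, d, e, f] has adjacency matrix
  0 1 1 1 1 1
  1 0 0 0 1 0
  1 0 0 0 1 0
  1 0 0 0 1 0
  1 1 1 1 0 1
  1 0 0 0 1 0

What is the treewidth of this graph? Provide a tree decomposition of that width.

Treewidth 2.
One such decomposition:
Bags: B1 = {a, d, e}  B2 = {a, c, e}  B3 = {a, b, e}  B4 = {a, e, f}
Tree: B1–B2, B2–B3, B1–B4

Each bag holds 3 vertices, so the decomposition has width 2, which upper-bounds the treewidth. Conversely, {a, d, e} is a clique of size 3, and the vertices of any clique must share a bag in every tree decomposition; so some bag has ≥ 3 vertices and tw(G) ≥ 2. Hence tw(G) = 2 exactly.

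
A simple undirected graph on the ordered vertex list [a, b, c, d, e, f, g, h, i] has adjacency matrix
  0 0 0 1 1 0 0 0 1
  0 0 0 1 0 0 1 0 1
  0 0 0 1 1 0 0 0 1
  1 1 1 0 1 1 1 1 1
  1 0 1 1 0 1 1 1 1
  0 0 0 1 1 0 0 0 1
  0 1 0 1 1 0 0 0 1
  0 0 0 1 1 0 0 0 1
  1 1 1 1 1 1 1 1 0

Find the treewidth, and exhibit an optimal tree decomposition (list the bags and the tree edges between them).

Treewidth 3.
One such decomposition:
Bags: B1 = {a, d, e, i}  B2 = {d, e, g, i}  B3 = {b, d, g, i}  B4 = {d, e, h, i}  B5 = {c, d, e, i}  B6 = {d, e, f, i}
Tree: B1–B2, B2–B3, B1–B4, B2–B5, B1–B6

The largest bag has 4 vertices, giving width 3; this decomposition certifies tw(G) ≤ 3. For the lower bound, the 4 vertices {d, e, f, i} are pairwise adjacent, and any tree decomposition puts a clique entirely inside one bag — forcing width ≥ 3. Combining the bounds, tw(G) = 3.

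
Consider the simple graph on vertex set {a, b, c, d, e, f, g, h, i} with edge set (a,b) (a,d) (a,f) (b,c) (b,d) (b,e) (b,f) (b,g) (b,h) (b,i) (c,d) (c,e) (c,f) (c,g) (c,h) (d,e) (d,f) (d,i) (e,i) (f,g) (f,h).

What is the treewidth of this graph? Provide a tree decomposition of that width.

Treewidth 3.
Bags: B1 = {a, b, d, f}  B2 = {b, c, d, f}  B3 = {b, c, f, g}  B4 = {b, c, d, e}  B5 = {b, d, e, i}  B6 = {b, c, f, h}
Tree: B1–B2, B2–B3, B2–B4, B4–B5, B3–B6

The largest bag has 4 vertices, giving width 3; this decomposition certifies tw(G) ≤ 3. Conversely, {b, c, d, e} is a clique of size 4, and the vertices of any clique must share a bag in every tree decomposition; so some bag has ≥ 4 vertices and tw(G) ≥ 3. Combining the bounds, tw(G) = 3.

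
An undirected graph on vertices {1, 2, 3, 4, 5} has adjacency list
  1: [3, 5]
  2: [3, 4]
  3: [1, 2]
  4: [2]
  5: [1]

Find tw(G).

1

A width-1 tree decomposition is:
Bags: B1 = {1, 5}  B2 = {1, 3}  B3 = {2, 3}  B4 = {2, 4}
Tree: B1–B2, B2–B3, B3–B4
The largest bag has 2 vertices, giving width 1; this decomposition certifies tw(G) ≤ 1. G has an edge, so its treewidth is at least 1. Combining the bounds, tw(G) = 1.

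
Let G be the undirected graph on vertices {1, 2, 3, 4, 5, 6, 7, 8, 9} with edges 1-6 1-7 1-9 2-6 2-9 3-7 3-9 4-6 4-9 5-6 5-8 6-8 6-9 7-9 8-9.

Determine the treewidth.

A width-2 tree decomposition is:
Bags: B1 = {2, 6, 9}  B2 = {1, 6, 9}  B3 = {6, 8, 9}  B4 = {1, 7, 9}  B5 = {5, 6, 8}  B6 = {3, 7, 9}  B7 = {4, 6, 9}
Tree: B1–B2, B1–B3, B2–B4, B3–B5, B4–B6, B3–B7
Every bag has size at most 3, so the width is 3 − 1 = 2 and tw(G) ≤ 2. Conversely, {3, 7, 9} is a clique of size 3, and the vertices of any clique must share a bag in every tree decomposition; so some bag has ≥ 3 vertices and tw(G) ≥ 2. Hence tw(G) = 2 exactly.

2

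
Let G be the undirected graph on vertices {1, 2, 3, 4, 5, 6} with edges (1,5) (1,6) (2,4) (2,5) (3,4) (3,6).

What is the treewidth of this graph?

A width-2 tree decomposition is:
Bags: B1 = {1, 2, 5}  B2 = {1, 2, 6}  B3 = {2, 3, 6}  B4 = {2, 3, 4}
Tree: B1–B2, B2–B3, B3–B4
The largest bag has 3 vertices, giving width 2; this decomposition certifies tw(G) ≤ 2. For the lower bound, G contains the cycle 2–5–1–6–3–4–2, so G is not a forest; only forests have treewidth ≤ 1, hence tw(G) ≥ 2. The upper and lower bounds meet at 2, so that is the treewidth.

2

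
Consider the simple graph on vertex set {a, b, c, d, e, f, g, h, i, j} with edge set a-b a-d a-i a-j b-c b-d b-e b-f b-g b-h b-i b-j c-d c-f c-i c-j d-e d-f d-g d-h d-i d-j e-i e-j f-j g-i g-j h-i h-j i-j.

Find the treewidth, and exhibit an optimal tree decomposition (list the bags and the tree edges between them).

Treewidth 4.
One such decomposition:
Bags: B1 = {b, d, g, i, j}  B2 = {b, c, d, i, j}  B3 = {b, d, e, i, j}  B4 = {b, d, h, i, j}  B5 = {a, b, d, i, j}  B6 = {b, c, d, f, j}
Tree: B1–B2, B2–B3, B2–B4, B1–B5, B2–B6

The largest bag has 5 vertices, giving width 4; this decomposition certifies tw(G) ≤ 4. For the lower bound, the 5 vertices {b, c, d, f, j} are pairwise adjacent, and any tree decomposition puts a clique entirely inside one bag — forcing width ≥ 4. Combining the bounds, tw(G) = 4.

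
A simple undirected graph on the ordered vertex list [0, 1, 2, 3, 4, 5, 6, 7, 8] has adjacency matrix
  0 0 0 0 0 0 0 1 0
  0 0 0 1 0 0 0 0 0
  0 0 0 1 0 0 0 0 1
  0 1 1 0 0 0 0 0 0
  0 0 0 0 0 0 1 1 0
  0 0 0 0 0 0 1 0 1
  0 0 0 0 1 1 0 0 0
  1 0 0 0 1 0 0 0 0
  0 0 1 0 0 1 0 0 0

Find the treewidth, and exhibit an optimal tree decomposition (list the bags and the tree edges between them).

Treewidth 1.
One optimal decomposition is:
Bags: B1 = {0, 7}  B2 = {4, 7}  B3 = {4, 6}  B4 = {5, 6}  B5 = {5, 8}  B6 = {2, 8}  B7 = {2, 3}  B8 = {1, 3}
Tree: B1–B2, B2–B3, B3–B4, B4–B5, B5–B6, B6–B7, B7–B8

Each bag holds 2 vertices, so the decomposition has width 1, which upper-bounds the treewidth. Any graph with an edge has treewidth ≥ 1, and G has the edge 0–7. The upper and lower bounds meet at 1, so that is the treewidth.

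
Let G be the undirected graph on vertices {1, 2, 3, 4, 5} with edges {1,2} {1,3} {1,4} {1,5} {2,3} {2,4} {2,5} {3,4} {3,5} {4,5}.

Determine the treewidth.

4

A width-4 tree decomposition is:
Bags: B1 = {1, 2, 3, 4, 5}
Tree: (single bag)
With just one bag of size 5, the width is 5 − 1 = 4, so tw(G) ≤ 4. Conversely, {1, 2, 3, 4, 5} is a clique of size 5, and the vertices of any clique must share a bag in every tree decomposition; so some bag has ≥ 5 vertices and tw(G) ≥ 4. Therefore the treewidth is 4.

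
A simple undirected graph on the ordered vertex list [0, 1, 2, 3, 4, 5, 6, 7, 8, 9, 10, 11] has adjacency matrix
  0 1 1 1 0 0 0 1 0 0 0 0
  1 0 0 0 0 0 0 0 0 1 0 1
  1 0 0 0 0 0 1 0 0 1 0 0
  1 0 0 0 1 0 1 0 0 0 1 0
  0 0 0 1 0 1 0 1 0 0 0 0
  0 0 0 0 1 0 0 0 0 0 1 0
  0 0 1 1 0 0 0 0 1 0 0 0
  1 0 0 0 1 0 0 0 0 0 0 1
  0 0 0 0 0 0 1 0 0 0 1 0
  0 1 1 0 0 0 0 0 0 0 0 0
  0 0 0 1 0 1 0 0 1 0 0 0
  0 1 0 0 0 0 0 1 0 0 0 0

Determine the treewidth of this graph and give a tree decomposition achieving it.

Every bag has size at most 4, so the width is 4 − 1 = 3 and tw(G) ≤ 3. For the lower bound: the 4 vertex sets {1,9,11}, {2}, {0}, {3,4,6,7} are disjoint, each induces a connected subgraph, and every pair is joined by at least one edge of G. Contracting each set to a single vertex therefore yields K_{4} as a minor, and since treewidth is minor-monotone, tw(G) ≥ tw(K_{4}) = 3. Therefore the treewidth is 3.

Treewidth 3.
One optimal decomposition is:
Bags: B1 = {1, 2, 9, 11}  B2 = {0, 1, 2, 11}  B3 = {0, 2, 7, 11}  B4 = {0, 2, 6, 7}  B5 = {0, 3, 6, 7}  B6 = {3, 4, 6, 7}  B7 = {3, 4, 6, 8}  B8 = {3, 4, 8, 10}  B9 = {4, 5, 8, 10}
Tree: B1–B2, B2–B3, B3–B4, B4–B5, B5–B6, B6–B7, B7–B8, B8–B9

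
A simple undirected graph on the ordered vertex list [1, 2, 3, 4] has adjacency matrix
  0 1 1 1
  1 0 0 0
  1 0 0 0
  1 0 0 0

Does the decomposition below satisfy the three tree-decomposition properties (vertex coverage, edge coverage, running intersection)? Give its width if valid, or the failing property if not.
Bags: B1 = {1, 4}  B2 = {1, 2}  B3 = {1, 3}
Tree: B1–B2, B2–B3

Checking the three conditions: (i) the bags cover all of {1, 2, 3, 4}; (ii) for each edge, some bag contains both endpoints; (iii) the bags containing any fixed vertex form a subtree. All hold, so the decomposition is valid with width 2 − 1 = 1.

Yes; width 1.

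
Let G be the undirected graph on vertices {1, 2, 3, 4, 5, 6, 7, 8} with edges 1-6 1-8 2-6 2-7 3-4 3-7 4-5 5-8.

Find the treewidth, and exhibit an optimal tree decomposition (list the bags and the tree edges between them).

Treewidth 2.
Bags: B1 = {1, 6, 8}  B2 = {5, 6, 8}  B3 = {4, 5, 6}  B4 = {3, 4, 6}  B5 = {3, 6, 7}  B6 = {2, 6, 7}
Tree: B1–B2, B2–B3, B3–B4, B4–B5, B5–B6

Every bag has size at most 3, so the width is 3 − 1 = 2 and tw(G) ≤ 2. For the lower bound, G contains the cycle 6–1–8–5–4–3–7–2–6, so G is not a forest; only forests have treewidth ≤ 1, hence tw(G) ≥ 2. Hence tw(G) = 2 exactly.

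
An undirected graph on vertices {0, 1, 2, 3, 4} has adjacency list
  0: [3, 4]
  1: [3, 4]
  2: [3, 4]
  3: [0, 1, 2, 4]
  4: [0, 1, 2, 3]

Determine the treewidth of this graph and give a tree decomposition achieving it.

Treewidth 2.
Bags: B1 = {2, 3, 4}  B2 = {0, 3, 4}  B3 = {1, 3, 4}
Tree: B1–B2, B2–B3

The largest bag has 3 vertices, giving width 2; this decomposition certifies tw(G) ≤ 2. Conversely, {0, 3, 4} is a clique of size 3, and the vertices of any clique must share a bag in every tree decomposition; so some bag has ≥ 3 vertices and tw(G) ≥ 2. The upper and lower bounds meet at 2, so that is the treewidth.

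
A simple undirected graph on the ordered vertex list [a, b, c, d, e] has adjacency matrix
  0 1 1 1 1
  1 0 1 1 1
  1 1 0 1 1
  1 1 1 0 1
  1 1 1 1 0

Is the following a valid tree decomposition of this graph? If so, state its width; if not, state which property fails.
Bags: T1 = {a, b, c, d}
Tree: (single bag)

A tree decomposition must satisfy three properties: every vertex lies in some bag; for every edge, both endpoints lie together in some bag; and for every vertex, the bags containing it form a connected subtree. Here vertex e appears in no bag, so the decomposition is invalid.

No — vertex e appears in no bag.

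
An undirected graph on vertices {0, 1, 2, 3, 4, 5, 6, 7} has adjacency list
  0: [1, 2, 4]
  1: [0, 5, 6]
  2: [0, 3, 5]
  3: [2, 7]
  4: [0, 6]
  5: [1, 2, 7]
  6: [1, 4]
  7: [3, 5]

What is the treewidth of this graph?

A width-2 tree decomposition is:
Bags: B1 = {1, 4, 6}  B2 = {0, 1, 4}  B3 = {0, 1, 5}  B4 = {0, 2, 5}  B5 = {2, 5, 7}  B6 = {2, 3, 7}
Tree: B1–B2, B2–B3, B3–B4, B4–B5, B5–B6
Every bag has size at most 3, so the width is 3 − 1 = 2 and tw(G) ≤ 2. For the lower bound, G contains the cycle 6–4–0–1–6, so G is not a forest; only forests have treewidth ≤ 1, hence tw(G) ≥ 2. The upper and lower bounds meet at 2, so that is the treewidth.

2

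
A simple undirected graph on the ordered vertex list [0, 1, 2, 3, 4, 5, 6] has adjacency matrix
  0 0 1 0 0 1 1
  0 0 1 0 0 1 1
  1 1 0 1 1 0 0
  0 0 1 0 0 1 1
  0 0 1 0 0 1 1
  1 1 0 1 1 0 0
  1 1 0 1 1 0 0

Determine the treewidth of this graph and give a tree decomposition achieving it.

Treewidth 3.
Bags: B1 = {0, 2, 5, 6}  B2 = {1, 2, 5, 6}  B3 = {2, 4, 5, 6}  B4 = {2, 3, 5, 6}
Tree: B1–B2, B2–B3, B3–B4

The largest bag has 4 vertices, giving width 3; this decomposition certifies tw(G) ≤ 3. For the lower bound: the 4 vertex sets {0,6}, {1,5}, {2}, {4} are disjoint, each induces a connected subgraph, and every pair is joined by at least one edge of G. Contracting each set to a single vertex therefore yields K_{4} as a minor, and since treewidth is minor-monotone, tw(G) ≥ tw(K_{4}) = 3. Hence tw(G) = 3 exactly.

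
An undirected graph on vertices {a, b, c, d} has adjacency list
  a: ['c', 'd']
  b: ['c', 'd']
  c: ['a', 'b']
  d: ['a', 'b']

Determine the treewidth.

A width-2 tree decomposition is:
Bags: B1 = {a, b, d}  B2 = {a, b, c}
Tree: B1–B2
Each bag holds 3 vertices, so the decomposition has width 2, which upper-bounds the treewidth. Since b–d–a–c–b is a cycle in G, G is not acyclic. Forests are exactly the graphs of treewidth ≤ 1, so tw(G) ≥ 2. Combining the bounds, tw(G) = 2.

2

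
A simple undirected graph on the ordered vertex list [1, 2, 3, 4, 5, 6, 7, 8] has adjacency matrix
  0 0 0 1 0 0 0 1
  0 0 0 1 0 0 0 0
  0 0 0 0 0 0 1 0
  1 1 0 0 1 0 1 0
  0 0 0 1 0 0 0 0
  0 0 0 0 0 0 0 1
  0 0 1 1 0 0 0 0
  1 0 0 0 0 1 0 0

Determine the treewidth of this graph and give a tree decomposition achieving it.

Each bag holds 2 vertices, so the decomposition has width 1, which upper-bounds the treewidth. Any graph with an edge has treewidth ≥ 1, and G has the edge 4–1. Hence tw(G) = 1 exactly.

Treewidth 1.
Bags: B1 = {1, 4}  B2 = {1, 8}  B3 = {4, 5}  B4 = {6, 8}  B5 = {4, 7}  B6 = {2, 4}  B7 = {3, 7}
Tree: B1–B2, B1–B3, B2–B4, B3–B5, B1–B6, B5–B7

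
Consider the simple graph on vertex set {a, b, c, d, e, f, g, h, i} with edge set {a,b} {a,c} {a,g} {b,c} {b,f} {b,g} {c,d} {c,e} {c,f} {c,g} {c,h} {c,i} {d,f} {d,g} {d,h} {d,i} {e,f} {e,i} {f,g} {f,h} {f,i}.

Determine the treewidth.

A width-3 tree decomposition is:
Bags: B1 = {b, c, f, g}  B2 = {a, b, c, g}  B3 = {c, d, f, g}  B4 = {c, d, f, i}  B5 = {c, e, f, i}  B6 = {c, d, f, h}
Tree: B1–B2, B1–B3, B3–B4, B4–B5, B4–B6
The largest bag has 4 vertices, giving width 3; this decomposition certifies tw(G) ≤ 3. Conversely, {a, b, c, g} is a clique of size 4, and the vertices of any clique must share a bag in every tree decomposition; so some bag has ≥ 4 vertices and tw(G) ≥ 3. Therefore the treewidth is 3.

3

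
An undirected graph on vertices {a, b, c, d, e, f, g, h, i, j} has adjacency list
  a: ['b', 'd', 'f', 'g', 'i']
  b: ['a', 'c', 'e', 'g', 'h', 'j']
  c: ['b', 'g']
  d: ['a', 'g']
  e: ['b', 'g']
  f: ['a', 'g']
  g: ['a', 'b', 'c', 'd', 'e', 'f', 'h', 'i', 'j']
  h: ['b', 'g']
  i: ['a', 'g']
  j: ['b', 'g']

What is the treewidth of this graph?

A width-2 tree decomposition is:
Bags: B1 = {b, g, j}  B2 = {a, b, g}  B3 = {b, g, h}  B4 = {a, d, g}  B5 = {b, c, g}  B6 = {a, g, i}  B7 = {a, f, g}  B8 = {b, e, g}
Tree: B1–B2, B1–B3, B2–B4, B1–B5, B2–B6, B6–B7, B3–B8
Each bag holds 3 vertices, so the decomposition has width 2, which upper-bounds the treewidth. For the lower bound, the 3 vertices {a, d, g} are pairwise adjacent, and any tree decomposition puts a clique entirely inside one bag — forcing width ≥ 2. Hence tw(G) = 2 exactly.

2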